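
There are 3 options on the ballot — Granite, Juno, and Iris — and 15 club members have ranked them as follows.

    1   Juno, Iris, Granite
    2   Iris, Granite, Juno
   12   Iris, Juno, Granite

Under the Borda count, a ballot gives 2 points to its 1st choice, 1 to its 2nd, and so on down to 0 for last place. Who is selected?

Iris

Borda scores:
  Granite: 0 + 2·1 + 12·0 = 2
  Juno: 2 + 2·0 + 12·1 = 14
  Iris: 1 + 2·2 + 12·2 = 29
Iris has the highest total.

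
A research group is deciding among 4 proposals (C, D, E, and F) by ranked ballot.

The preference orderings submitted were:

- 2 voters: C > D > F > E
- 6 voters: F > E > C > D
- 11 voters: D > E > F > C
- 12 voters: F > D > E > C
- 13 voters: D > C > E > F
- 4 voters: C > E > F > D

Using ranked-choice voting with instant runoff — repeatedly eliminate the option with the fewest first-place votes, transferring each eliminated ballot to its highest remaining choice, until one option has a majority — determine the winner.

Round 1: D 24, F 18, C 6, E 0. E has the fewest and is eliminated.
Round 2: D 24, F 18, C 6. C has the fewest and is eliminated.
Round 3: D 26, F 22. D has a majority.

D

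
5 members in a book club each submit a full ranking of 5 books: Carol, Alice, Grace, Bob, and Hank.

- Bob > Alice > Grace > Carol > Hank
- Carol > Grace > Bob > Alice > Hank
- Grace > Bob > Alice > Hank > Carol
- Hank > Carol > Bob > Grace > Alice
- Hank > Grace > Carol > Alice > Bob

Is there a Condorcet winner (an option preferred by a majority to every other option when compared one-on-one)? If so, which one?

Grace

Head-to-head results (5 voters total):
Carol vs Alice: Carol wins 3–2.
Carol vs Grace: Grace wins 3–2.
Carol vs Bob: Carol wins 3–2.
Carol vs Hank: Hank wins 3–2.
Alice vs Grace: Grace wins 4–1.
Alice vs Bob: Bob wins 4–1.
Alice vs Hank: Alice wins 3–2.
Grace vs Bob: Grace wins 3–2.
Grace vs Hank: Grace wins 3–2.
Bob vs Hank: Bob wins 3–2.
Grace beats each rival — Carol (3–2), Alice (4–1), Bob (3–2), Hank (3–2) — so Grace is the Condorcet winner.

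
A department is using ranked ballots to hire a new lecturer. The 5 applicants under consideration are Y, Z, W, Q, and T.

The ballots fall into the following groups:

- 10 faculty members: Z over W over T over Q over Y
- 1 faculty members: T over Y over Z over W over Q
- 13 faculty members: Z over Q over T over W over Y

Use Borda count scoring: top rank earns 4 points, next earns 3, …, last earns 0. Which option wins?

Z

Borda scores:
  Y: 10·0 + 3 + 13·0 = 3
  Z: 10·4 + 2 + 13·4 = 94
  W: 10·3 + 1 + 13·1 = 44
  Q: 10·1 + 0 + 13·3 = 49
  T: 10·2 + 4 + 13·2 = 50
Z has the highest total.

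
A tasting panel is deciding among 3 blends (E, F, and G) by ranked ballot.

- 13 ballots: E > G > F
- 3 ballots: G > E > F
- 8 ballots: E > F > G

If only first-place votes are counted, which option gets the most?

First-place vote totals:
  E: 21
  F: 0
  G: 3
E has the most first-place votes.

E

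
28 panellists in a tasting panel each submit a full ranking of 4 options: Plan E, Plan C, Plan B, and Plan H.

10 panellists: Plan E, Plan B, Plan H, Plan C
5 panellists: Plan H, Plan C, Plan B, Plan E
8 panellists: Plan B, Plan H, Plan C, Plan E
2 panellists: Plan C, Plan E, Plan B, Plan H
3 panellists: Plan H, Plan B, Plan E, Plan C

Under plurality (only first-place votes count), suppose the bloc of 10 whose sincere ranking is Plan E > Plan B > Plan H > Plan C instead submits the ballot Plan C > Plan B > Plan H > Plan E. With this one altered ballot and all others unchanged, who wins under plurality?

First-place totals with the altered ballot: Plan E 0, Plan C 12, Plan B 8, Plan H 8.
The switch changes the winner from Plan E to Plan C.

Plan C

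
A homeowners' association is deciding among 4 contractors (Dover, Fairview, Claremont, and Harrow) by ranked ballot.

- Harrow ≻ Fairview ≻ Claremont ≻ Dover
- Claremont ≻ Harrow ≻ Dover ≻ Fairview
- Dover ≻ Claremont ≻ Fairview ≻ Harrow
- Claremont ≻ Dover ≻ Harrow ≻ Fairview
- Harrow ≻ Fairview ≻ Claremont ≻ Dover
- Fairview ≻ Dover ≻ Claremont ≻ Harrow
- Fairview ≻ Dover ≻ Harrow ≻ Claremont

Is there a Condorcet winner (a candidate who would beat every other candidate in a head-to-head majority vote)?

Head-to-head results (7 voters total):
Dover vs Fairview: Fairview wins 4–3.
Dover vs Claremont: Claremont wins 4–3.
Dover vs Harrow: Dover wins 4–3.
Fairview vs Claremont: Fairview wins 4–3.
Fairview vs Harrow: Harrow wins 4–3.
Claremont vs Harrow: Claremont wins 4–3.
No candidate beats all others: Dover beats Harrow beats Fairview beats Dover, a majority cycle.

No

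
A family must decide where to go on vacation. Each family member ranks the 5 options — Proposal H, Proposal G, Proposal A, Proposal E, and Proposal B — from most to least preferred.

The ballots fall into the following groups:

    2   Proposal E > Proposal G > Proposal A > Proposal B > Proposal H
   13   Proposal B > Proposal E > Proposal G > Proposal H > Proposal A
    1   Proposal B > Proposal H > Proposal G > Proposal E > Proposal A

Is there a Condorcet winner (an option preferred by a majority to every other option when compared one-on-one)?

Head-to-head results (16 voters total):
Proposal H vs Proposal G: Proposal G wins 15–1.
Proposal H vs Proposal A: Proposal H wins 14–2.
Proposal H vs Proposal E: Proposal E wins 15–1.
Proposal H vs Proposal B: Proposal B wins 16–0.
Proposal G vs Proposal A: Proposal G wins 16–0.
Proposal G vs Proposal E: Proposal E wins 15–1.
Proposal G vs Proposal B: Proposal B wins 14–2.
Proposal A vs Proposal E: Proposal E wins 16–0.
Proposal A vs Proposal B: Proposal B wins 14–2.
Proposal E vs Proposal B: Proposal B wins 14–2.
Proposal B beats each rival — Proposal H (16–0), Proposal G (14–2), Proposal A (14–2), Proposal E (14–2) — so Proposal B is the Condorcet winner.

Yes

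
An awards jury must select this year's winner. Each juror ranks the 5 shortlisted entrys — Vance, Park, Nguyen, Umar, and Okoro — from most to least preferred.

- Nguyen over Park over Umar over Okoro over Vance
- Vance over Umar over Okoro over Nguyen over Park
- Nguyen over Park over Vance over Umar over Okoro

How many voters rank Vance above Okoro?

Ballots ranking Vance above Okoro: 2.
Ballots ranking Okoro above Vance: 1.
So 2 of 3 voters prefer Vance to Okoro.

2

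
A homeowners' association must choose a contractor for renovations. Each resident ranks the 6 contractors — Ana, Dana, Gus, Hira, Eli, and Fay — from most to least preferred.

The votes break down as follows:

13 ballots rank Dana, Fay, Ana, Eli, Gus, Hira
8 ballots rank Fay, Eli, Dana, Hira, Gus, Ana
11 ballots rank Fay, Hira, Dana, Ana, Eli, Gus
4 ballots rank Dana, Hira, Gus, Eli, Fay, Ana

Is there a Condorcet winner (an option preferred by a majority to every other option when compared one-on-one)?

Yes

Head-to-head results (36 voters total):
Ana vs Dana: Dana wins 36–0.
Ana vs Gus: Ana wins 24–12.
Ana vs Hira: Hira wins 23–13.
Ana vs Eli: Ana wins 24–12.
Ana vs Fay: Fay wins 36–0.
Dana vs Gus: Dana wins 36–0.
Dana vs Hira: Dana wins 25–11.
Dana vs Eli: Dana wins 28–8.
Dana vs Fay: Fay wins 19–17.
Gus vs Hira: Hira wins 23–13.
Gus vs Eli: Eli wins 32–4.
Gus vs Fay: Fay wins 32–4.
Hira vs Eli: Eli wins 21–15.
Hira vs Fay: Fay wins 32–4.
Eli vs Fay: Fay wins 32–4.
Fay beats each rival — Ana (36–0), Dana (19–17), Gus (32–4), Hira (32–4), Eli (32–4) — so Fay is the Condorcet winner.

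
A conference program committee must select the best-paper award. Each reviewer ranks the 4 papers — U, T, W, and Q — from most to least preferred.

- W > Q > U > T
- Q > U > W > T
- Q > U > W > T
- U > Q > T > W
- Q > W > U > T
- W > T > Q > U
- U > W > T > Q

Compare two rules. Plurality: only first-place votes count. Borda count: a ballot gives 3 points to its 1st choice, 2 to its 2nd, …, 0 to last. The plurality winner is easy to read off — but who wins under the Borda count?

Q

Plurality first-place counts: U 2, T 0, W 2, Q 3 → Q.
Borda totals: U 12, T 4, W 12, Q 14 → Q.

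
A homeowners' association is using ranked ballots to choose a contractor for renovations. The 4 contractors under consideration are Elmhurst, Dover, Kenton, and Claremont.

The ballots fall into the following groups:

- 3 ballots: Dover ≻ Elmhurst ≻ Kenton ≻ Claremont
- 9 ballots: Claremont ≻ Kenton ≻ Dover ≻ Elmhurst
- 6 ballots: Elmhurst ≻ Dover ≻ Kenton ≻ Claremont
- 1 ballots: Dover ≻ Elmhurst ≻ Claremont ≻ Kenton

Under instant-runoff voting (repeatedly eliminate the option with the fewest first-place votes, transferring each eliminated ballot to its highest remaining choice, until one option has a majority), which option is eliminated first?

Kenton

Round 1: Claremont 9, Elmhurst 6, Dover 4, Kenton 0. Kenton has the fewest and is eliminated.
Round 2: Claremont 9, Elmhurst 6, Dover 4. Dover has the fewest and is eliminated.
Round 3: Elmhurst 10, Claremont 9. Elmhurst has a majority.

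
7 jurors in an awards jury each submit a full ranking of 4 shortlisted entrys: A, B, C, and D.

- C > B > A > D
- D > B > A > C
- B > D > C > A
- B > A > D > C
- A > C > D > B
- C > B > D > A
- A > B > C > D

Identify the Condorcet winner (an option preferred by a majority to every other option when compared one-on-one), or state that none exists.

B

Head-to-head results (7 voters total):
A vs B: B wins 5–2.
A vs C: A wins 4–3.
A vs D: A wins 4–3.
B vs C: B wins 4–3.
B vs D: B wins 5–2.
C vs D: C wins 4–3.
B beats each rival — A (5–2), C (4–3), D (5–2) — so B is the Condorcet winner.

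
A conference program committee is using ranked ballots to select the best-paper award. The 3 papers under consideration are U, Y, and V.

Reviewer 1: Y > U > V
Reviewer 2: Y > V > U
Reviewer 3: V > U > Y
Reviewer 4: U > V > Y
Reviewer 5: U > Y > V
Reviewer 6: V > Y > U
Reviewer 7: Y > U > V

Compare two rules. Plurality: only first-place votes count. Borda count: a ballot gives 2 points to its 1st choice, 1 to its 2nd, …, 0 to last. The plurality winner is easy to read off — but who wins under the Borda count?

Y

Plurality first-place counts: U 2, Y 3, V 2 → Y.
Borda totals: U 7, Y 8, V 6 → Y.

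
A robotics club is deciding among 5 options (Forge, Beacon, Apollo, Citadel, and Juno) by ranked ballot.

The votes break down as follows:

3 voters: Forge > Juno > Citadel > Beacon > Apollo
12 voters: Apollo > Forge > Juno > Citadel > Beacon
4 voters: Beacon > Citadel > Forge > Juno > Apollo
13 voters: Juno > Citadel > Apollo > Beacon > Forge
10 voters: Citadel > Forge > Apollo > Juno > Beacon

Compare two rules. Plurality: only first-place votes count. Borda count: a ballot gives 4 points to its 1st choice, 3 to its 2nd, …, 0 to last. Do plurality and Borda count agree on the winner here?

Plurality first-place counts: Forge 3, Beacon 4, Apollo 12, Citadel 10, Juno 13 → Juno.
Borda totals: Forge 86, Beacon 32, Apollo 94, Citadel 109, Juno 99 → Citadel.
The two rules disagree: plurality picks Juno, Borda picks Citadel.

No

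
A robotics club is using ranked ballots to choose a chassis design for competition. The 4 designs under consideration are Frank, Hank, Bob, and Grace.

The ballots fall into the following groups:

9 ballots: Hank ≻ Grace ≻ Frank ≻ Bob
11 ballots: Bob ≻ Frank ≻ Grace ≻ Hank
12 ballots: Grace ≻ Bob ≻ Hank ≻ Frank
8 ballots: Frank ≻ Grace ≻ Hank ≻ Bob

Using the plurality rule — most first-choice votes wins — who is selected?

First-place vote totals:
  Frank: 8
  Hank: 9
  Bob: 11
  Grace: 12
Grace has the most first-place votes.

Grace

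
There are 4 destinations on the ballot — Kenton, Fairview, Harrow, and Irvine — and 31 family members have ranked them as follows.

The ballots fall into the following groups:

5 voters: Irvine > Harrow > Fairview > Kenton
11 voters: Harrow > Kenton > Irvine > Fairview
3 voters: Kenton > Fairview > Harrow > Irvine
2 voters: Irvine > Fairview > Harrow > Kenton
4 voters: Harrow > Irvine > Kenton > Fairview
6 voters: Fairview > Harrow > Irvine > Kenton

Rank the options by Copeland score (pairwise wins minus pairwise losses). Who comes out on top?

Harrow

Pairwise results:
  Kenton vs Fairview: Kenton wins 18–13.
  Kenton vs Harrow: Harrow wins 28–3.
  Kenton vs Irvine: Irvine wins 17–14.
  Fairview vs Harrow: Harrow wins 20–11.
  Fairview vs Irvine: Irvine wins 22–9.
  Harrow vs Irvine: Harrow wins 24–7.
Copeland scores (wins − losses):
  Kenton: 1 − 2 = -1
  Fairview: 0 − 3 = -3
  Harrow: 3 − 0 = 3
  Irvine: 2 − 1 = 1
Harrow has the best Copeland score.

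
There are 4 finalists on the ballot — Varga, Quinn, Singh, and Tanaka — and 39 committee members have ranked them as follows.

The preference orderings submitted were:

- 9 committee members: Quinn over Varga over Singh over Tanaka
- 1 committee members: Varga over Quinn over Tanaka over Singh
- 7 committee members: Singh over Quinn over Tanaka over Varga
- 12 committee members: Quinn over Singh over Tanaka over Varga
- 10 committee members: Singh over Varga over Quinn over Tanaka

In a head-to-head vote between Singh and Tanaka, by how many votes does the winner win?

Ballots ranking Singh above Tanaka: 9+7+12+10 = 38.
Ballots ranking Tanaka above Singh: 1.
Singh wins 38–1, a margin of 37.

37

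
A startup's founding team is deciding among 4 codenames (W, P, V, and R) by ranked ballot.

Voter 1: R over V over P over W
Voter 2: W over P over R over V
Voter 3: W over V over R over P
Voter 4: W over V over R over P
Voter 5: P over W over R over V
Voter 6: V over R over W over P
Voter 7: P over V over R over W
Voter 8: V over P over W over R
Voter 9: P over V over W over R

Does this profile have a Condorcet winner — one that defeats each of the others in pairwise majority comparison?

Yes

Head-to-head results (9 voters total):
W vs P: P wins 5–4.
W vs V: V wins 5–4.
W vs R: W wins 6–3.
P vs V: V wins 5–4.
P vs R: P wins 5–4.
V vs R: V wins 6–3.
V beats each rival — W (5–4), P (5–4), R (6–3) — so V is the Condorcet winner.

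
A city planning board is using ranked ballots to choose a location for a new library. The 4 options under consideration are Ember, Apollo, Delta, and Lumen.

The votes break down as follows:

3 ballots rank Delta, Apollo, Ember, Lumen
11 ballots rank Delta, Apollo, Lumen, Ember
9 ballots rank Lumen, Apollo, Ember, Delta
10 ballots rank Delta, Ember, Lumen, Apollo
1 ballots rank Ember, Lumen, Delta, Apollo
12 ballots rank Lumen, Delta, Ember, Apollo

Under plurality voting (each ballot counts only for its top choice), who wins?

First-place vote totals:
  Ember: 1
  Apollo: 0
  Delta: 24
  Lumen: 21
Delta has the most first-place votes.

Delta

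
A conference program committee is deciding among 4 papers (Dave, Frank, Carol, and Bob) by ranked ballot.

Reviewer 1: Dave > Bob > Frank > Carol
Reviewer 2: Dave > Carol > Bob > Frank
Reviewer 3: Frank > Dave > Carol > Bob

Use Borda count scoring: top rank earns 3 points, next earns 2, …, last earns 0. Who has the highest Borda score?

Borda scores:
  Dave: 3 + 3 + 2 = 8
  Frank: 1 + 0 + 3 = 4
  Carol: 0 + 2 + 1 = 3
  Bob: 2 + 1 + 0 = 3
Dave has the highest total.

Dave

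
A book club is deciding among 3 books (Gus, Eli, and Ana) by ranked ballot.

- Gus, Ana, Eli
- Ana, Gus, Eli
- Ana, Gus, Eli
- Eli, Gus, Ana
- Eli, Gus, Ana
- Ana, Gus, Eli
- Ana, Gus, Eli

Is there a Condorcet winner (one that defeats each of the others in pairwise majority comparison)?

Head-to-head results (7 voters total):
Gus vs Eli: Gus wins 5–2.
Gus vs Ana: Ana wins 4–3.
Eli vs Ana: Ana wins 5–2.
Ana beats each rival — Gus (4–3), Eli (5–2) — so Ana is the Condorcet winner.

Yes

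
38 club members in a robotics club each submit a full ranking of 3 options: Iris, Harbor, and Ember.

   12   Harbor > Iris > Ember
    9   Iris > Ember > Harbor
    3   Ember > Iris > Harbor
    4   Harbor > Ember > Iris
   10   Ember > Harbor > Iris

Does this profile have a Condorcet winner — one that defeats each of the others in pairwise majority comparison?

Head-to-head results (38 voters total):
Iris vs Harbor: Harbor wins 26–12.
Iris vs Ember: Iris wins 21–17.
Harbor vs Ember: Ember wins 22–16.
No candidate beats all others: Iris beats Ember beats Harbor beats Iris, a majority cycle.

No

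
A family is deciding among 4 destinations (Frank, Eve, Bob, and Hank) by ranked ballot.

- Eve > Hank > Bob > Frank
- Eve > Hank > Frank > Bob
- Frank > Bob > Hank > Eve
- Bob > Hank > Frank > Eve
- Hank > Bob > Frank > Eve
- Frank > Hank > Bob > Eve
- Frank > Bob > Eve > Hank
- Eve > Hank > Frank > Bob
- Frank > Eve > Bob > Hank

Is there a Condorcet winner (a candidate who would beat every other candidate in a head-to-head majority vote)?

No

Head-to-head results (9 voters total):
Frank vs Eve: Frank wins 6–3.
Frank vs Bob: Frank wins 6–3.
Frank vs Hank: Hank wins 5–4.
Eve vs Bob: Bob wins 5–4.
Eve vs Hank: Eve wins 5–4.
Bob vs Hank: Hank wins 5–4.
No candidate beats all others: Frank beats Eve beats Hank beats Frank, a majority cycle.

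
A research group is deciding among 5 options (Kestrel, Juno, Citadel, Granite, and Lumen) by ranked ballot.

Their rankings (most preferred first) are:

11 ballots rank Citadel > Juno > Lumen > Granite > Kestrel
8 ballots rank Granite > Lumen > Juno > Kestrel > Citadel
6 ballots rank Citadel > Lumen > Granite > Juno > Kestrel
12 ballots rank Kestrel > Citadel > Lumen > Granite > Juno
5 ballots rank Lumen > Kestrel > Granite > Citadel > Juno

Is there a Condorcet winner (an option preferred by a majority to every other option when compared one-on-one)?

Head-to-head results (42 voters total):
Kestrel vs Juno: Juno wins 25–17.
Kestrel vs Citadel: Kestrel wins 25–17.
Kestrel vs Granite: Granite wins 25–17.
Kestrel vs Lumen: Lumen wins 30–12.
Juno vs Citadel: Citadel wins 34–8.
Juno vs Granite: Granite wins 31–11.
Juno vs Lumen: Lumen wins 31–11.
Citadel vs Granite: Citadel wins 29–13.
Citadel vs Lumen: Citadel wins 29–13.
Granite vs Lumen: Lumen wins 34–8.
No candidate beats all others: Kestrel beats Citadel beats Juno beats Kestrel, a majority cycle.

No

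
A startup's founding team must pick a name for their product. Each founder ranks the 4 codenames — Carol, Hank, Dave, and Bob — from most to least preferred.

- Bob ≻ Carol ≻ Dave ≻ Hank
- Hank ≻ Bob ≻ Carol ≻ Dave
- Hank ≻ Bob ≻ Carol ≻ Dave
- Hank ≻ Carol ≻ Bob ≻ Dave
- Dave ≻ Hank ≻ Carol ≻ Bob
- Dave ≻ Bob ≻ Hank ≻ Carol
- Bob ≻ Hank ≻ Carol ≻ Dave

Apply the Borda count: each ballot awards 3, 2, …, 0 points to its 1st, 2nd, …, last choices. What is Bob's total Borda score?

13

Borda scores:
  Carol: 2 + 1 + 1 + 2 + 1 + 0 + 1 = 8
  Hank: 0 + 3 + 3 + 3 + 2 + 1 + 2 = 14
  Dave: 1 + 0 + 0 + 0 + 3 + 3 + 0 = 7
  Bob: 3 + 2 + 2 + 1 + 0 + 2 + 3 = 13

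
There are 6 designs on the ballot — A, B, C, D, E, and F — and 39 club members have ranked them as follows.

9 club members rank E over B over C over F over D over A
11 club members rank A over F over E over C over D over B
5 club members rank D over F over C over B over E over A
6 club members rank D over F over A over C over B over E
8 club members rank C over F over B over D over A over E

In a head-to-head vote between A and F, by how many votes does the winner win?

Ballots ranking A above F: 11.
Ballots ranking F above A: 9+5+6+8 = 28.
F wins 28–11, a margin of 17.

17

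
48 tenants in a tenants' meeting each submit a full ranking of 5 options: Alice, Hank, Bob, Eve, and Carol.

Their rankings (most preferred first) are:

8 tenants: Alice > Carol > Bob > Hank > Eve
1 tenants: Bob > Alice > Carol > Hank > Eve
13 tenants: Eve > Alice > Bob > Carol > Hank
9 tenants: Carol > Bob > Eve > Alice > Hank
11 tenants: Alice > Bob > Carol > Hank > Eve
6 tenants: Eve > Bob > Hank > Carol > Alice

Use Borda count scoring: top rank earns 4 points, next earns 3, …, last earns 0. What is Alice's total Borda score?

127

Borda scores:
  Alice: 8·4 + 3 + 13·3 + 9·1 + 11·4 + 6·0 = 127
  Hank: 8·1 + 1 + 13·0 + 9·0 + 11·1 + 6·2 = 32
  Bob: 8·2 + 4 + 13·2 + 9·3 + 11·3 + 6·3 = 124
  Eve: 8·0 + 0 + 13·4 + 9·2 + 11·0 + 6·4 = 94
  Carol: 8·3 + 2 + 13·1 + 9·4 + 11·2 + 6·1 = 103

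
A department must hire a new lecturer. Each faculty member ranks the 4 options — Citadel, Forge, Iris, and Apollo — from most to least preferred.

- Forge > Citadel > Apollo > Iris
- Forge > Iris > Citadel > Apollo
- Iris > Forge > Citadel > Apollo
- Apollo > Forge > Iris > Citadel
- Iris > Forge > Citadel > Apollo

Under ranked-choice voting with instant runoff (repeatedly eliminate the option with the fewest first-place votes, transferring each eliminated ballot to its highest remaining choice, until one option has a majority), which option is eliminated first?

Citadel

Round 1: Forge 2, Iris 2, Apollo 1, Citadel 0. Citadel has the fewest and is eliminated.
Round 2: Forge 2, Iris 2, Apollo 1. Apollo has the fewest and is eliminated.
Round 3: Forge 3, Iris 2. Forge has a majority.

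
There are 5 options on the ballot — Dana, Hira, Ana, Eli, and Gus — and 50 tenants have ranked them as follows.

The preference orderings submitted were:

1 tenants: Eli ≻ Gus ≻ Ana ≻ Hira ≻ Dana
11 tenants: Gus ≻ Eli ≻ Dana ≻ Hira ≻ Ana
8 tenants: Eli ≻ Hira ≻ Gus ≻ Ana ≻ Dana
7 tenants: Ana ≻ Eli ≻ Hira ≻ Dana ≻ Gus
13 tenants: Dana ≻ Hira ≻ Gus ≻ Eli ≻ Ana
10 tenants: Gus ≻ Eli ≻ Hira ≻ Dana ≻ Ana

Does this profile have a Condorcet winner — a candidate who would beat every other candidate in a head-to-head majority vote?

Head-to-head results (50 voters total):
Dana vs Hira: Hira wins 26–24.
Dana vs Ana: Dana wins 34–16.
Dana vs Eli: Eli wins 37–13.
Dana vs Gus: Gus wins 30–20.
Hira vs Ana: Hira wins 42–8.
Hira vs Eli: Eli wins 37–13.
Hira vs Gus: Hira wins 28–22.
Ana vs Eli: Eli wins 43–7.
Ana vs Gus: Gus wins 43–7.
Eli vs Gus: Gus wins 34–16.
No candidate beats all others: Hira beats Gus beats Eli beats Hira, a majority cycle.

No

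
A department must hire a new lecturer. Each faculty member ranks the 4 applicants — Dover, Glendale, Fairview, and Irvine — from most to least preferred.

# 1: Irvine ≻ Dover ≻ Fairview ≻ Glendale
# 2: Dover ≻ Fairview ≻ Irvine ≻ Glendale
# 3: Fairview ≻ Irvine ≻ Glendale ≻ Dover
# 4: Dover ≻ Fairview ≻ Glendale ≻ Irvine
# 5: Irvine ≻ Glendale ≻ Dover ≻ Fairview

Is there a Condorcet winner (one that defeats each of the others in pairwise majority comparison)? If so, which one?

None — there is no Condorcet winner

Head-to-head results (5 voters total):
Dover vs Glendale: Dover wins 3–2.
Dover vs Fairview: Dover wins 4–1.
Dover vs Irvine: Irvine wins 3–2.
Glendale vs Fairview: Fairview wins 4–1.
Glendale vs Irvine: Irvine wins 4–1.
Fairview vs Irvine: Fairview wins 3–2.
No candidate beats all others: Dover beats Fairview beats Irvine beats Dover, a majority cycle.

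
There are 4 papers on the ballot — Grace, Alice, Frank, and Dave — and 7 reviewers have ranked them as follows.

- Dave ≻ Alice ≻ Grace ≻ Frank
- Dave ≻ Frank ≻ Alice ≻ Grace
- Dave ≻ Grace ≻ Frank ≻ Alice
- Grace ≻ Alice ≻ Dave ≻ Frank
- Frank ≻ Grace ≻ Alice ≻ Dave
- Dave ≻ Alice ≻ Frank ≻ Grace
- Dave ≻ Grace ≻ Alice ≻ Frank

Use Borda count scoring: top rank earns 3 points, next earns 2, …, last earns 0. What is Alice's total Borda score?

Borda scores:
  Grace: 1 + 0 + 2 + 3 + 2 + 0 + 2 = 10
  Alice: 2 + 1 + 0 + 2 + 1 + 2 + 1 = 9
  Frank: 0 + 2 + 1 + 0 + 3 + 1 + 0 = 7
  Dave: 3 + 3 + 3 + 1 + 0 + 3 + 3 = 16

9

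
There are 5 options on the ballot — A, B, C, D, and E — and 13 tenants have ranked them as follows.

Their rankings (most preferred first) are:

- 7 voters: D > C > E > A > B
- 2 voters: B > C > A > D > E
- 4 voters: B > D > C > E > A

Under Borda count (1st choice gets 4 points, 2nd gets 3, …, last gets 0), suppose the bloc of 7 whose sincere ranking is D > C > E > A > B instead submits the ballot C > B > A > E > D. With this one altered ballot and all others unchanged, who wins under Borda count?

Borda totals with the altered ballot: A 18, B 45, C 42, D 14, E 11.
The switch changes the winner from D to B.

B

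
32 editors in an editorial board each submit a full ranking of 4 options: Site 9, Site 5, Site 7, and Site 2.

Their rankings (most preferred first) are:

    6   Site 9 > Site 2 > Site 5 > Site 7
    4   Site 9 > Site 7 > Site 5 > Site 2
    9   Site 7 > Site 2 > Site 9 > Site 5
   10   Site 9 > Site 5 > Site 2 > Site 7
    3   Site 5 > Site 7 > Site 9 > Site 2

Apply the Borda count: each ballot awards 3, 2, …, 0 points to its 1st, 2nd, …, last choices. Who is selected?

Borda scores:
  Site 9: 6·3 + 4·3 + 9·1 + 10·3 + 3·1 = 72
  Site 5: 6·1 + 4·1 + 9·0 + 10·2 + 3·3 = 39
  Site 7: 6·0 + 4·2 + 9·3 + 10·0 + 3·2 = 41
  Site 2: 6·2 + 4·0 + 9·2 + 10·1 + 3·0 = 40
Site 9 has the highest total.

Site 9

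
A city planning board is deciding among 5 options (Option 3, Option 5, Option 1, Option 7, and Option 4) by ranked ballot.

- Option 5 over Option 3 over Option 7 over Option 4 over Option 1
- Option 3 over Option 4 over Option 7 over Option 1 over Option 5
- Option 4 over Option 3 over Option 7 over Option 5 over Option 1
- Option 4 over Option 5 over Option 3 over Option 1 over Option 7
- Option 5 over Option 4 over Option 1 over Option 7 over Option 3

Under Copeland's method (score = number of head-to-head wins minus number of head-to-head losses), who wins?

Pairwise results:
  Option 3 vs Option 5: Option 5 wins 3–2.
  Option 3 vs Option 1: Option 3 wins 4–1.
  Option 3 vs Option 7: Option 3 wins 4–1.
  Option 3 vs Option 4: Option 4 wins 3–2.
  Option 5 vs Option 1: Option 5 wins 4–1.
  Option 5 vs Option 7: Option 5 wins 3–2.
  Option 5 vs Option 4: Option 4 wins 3–2.
  Option 1 vs Option 7: Option 7 wins 3–2.
  Option 1 vs Option 4: Option 4 wins 5–0.
  Option 7 vs Option 4: Option 4 wins 4–1.
Copeland scores (wins − losses):
  Option 3: 2 − 2 = 0
  Option 5: 3 − 1 = 2
  Option 1: 0 − 4 = -4
  Option 7: 1 − 3 = -2
  Option 4: 4 − 0 = 4
Option 4 has the best Copeland score.

Option 4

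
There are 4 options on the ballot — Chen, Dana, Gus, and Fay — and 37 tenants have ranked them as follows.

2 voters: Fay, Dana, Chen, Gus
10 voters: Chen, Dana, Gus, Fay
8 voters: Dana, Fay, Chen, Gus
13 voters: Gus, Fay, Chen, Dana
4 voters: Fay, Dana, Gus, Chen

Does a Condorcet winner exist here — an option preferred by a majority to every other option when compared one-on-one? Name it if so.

Head-to-head results (37 voters total):
Chen vs Dana: Chen wins 23–14.
Chen vs Gus: Chen wins 20–17.
Chen vs Fay: Fay wins 27–10.
Dana vs Gus: Dana wins 24–13.
Dana vs Fay: Fay wins 19–18.
Gus vs Fay: Gus wins 23–14.
No candidate beats all others: Chen beats Gus beats Fay beats Chen, a majority cycle.

There is no Condorcet winner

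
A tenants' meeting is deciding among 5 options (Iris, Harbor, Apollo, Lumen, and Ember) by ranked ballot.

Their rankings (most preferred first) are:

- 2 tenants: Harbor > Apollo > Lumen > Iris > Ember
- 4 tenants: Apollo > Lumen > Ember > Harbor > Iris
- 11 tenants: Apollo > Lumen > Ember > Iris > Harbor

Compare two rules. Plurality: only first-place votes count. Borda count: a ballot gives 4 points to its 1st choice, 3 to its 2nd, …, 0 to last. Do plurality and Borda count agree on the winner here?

Yes

Plurality first-place counts: Iris 0, Harbor 2, Apollo 15, Lumen 0, Ember 0 → Apollo.
Borda totals: Iris 13, Harbor 12, Apollo 66, Lumen 49, Ember 30 → Apollo.
The two rules agree on Apollo.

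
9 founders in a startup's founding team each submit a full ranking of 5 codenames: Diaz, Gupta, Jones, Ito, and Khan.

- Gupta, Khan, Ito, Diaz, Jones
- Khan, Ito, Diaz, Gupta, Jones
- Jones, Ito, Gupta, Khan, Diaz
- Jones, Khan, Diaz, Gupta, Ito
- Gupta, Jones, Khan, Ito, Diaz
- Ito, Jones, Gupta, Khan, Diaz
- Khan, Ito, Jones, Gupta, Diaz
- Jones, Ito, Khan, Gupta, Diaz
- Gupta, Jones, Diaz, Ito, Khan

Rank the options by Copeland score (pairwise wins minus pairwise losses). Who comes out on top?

Pairwise results:
  Diaz vs Gupta: Gupta wins 7–2.
  Diaz vs Jones: Jones wins 7–2.
  Diaz vs Ito: Ito wins 7–2.
  Diaz vs Khan: Khan wins 8–1.
  Gupta vs Jones: Jones wins 5–4.
  Gupta vs Ito: Ito wins 5–4.
  Gupta vs Khan: Gupta wins 5–4.
  Jones vs Ito: Jones wins 5–4.
  Jones vs Khan: Jones wins 6–3.
  Ito vs Khan: Khan wins 5–4.
Copeland scores (wins − losses):
  Diaz: 0 − 4 = -4
  Gupta: 2 − 2 = 0
  Jones: 4 − 0 = 4
  Ito: 2 − 2 = 0
  Khan: 2 − 2 = 0
Jones has the best Copeland score.

Jones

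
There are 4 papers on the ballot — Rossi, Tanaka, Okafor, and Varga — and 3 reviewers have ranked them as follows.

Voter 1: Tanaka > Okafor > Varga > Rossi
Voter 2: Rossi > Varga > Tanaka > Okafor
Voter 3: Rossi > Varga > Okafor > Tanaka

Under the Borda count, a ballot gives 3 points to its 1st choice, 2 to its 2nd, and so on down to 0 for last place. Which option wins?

Rossi

Borda scores:
  Rossi: 0 + 3 + 3 = 6
  Tanaka: 3 + 1 + 0 = 4
  Okafor: 2 + 0 + 1 = 3
  Varga: 1 + 2 + 2 = 5
Rossi has the highest total.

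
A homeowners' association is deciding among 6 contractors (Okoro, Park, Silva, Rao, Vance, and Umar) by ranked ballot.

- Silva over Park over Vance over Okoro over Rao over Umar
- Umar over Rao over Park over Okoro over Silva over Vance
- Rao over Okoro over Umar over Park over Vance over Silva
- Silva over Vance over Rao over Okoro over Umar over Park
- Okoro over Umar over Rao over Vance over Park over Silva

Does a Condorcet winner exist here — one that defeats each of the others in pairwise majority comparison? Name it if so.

Head-to-head results (5 voters total):
Okoro vs Park: Okoro wins 3–2.
Okoro vs Silva: Okoro wins 3–2.
Okoro vs Rao: Rao wins 3–2.
Okoro vs Vance: Okoro wins 3–2.
Okoro vs Umar: Okoro wins 4–1.
Park vs Silva: Park wins 3–2.
Park vs Rao: Rao wins 4–1.
Park vs Vance: Park wins 3–2.
Park vs Umar: Umar wins 4–1.
Silva vs Rao: Rao wins 3–2.
Silva vs Vance: Silva wins 3–2.
Silva vs Umar: Umar wins 3–2.
Rao vs Vance: Rao wins 3–2.
Rao vs Umar: Rao wins 3–2.
Vance vs Umar: Umar wins 3–2.
Rao beats each rival — Okoro (3–2), Park (4–1), Silva (3–2), Vance (3–2), Umar (3–2) — so Rao is the Condorcet winner.

Rao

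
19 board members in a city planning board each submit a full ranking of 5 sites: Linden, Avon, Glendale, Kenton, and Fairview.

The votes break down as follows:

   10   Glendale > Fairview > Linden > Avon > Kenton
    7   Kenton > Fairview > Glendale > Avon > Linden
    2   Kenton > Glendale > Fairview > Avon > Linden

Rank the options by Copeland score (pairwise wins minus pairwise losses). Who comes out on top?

Pairwise results:
  Linden vs Avon: Linden wins 10–9.
  Linden vs Glendale: Glendale wins 19–0.
  Linden vs Kenton: Linden wins 10–9.
  Linden vs Fairview: Fairview wins 19–0.
  Avon vs Glendale: Glendale wins 19–0.
  Avon vs Kenton: Avon wins 10–9.
  Avon vs Fairview: Fairview wins 19–0.
  Glendale vs Kenton: Glendale wins 10–9.
  Glendale vs Fairview: Glendale wins 12–7.
  Kenton vs Fairview: Fairview wins 10–9.
Copeland scores (wins − losses):
  Linden: 2 − 2 = 0
  Avon: 1 − 3 = -2
  Glendale: 4 − 0 = 4
  Kenton: 0 − 4 = -4
  Fairview: 3 − 1 = 2
Glendale has the best Copeland score.

Glendale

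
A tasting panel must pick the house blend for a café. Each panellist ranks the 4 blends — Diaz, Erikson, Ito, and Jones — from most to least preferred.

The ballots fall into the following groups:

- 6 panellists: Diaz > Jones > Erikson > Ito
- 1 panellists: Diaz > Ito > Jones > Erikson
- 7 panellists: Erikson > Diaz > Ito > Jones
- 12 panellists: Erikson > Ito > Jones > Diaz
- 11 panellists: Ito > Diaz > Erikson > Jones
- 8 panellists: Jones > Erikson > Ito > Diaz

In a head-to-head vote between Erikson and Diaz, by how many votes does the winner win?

9

Ballots ranking Erikson above Diaz: 7+12+8 = 27.
Ballots ranking Diaz above Erikson: 6+1+11 = 18.
Erikson wins 27–18, a margin of 9.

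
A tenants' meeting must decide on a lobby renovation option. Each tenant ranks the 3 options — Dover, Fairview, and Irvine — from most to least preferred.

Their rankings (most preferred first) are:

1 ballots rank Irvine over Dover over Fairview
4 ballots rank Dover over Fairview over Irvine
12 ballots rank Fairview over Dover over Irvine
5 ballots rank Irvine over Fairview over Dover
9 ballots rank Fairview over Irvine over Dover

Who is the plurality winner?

First-place vote totals:
  Dover: 4
  Fairview: 21
  Irvine: 6
Fairview has the most first-place votes.

Fairview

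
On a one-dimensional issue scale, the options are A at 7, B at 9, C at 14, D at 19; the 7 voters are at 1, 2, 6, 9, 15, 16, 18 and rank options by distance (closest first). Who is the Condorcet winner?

B

With single-peaked preferences on a line, the Condorcet winner is the candidate closest to the median voter.
The median voter (position 9) is closest to B at 9.
Check: B vs A — voters closer to B: 4 of 7.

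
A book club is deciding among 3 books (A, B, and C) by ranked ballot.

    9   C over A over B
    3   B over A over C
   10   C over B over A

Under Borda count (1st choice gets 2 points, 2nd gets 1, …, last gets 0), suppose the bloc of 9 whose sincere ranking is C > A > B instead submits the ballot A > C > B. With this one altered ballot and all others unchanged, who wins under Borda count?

C

Borda totals with the altered ballot: A 21, B 16, C 29.
The winner is unchanged: still C.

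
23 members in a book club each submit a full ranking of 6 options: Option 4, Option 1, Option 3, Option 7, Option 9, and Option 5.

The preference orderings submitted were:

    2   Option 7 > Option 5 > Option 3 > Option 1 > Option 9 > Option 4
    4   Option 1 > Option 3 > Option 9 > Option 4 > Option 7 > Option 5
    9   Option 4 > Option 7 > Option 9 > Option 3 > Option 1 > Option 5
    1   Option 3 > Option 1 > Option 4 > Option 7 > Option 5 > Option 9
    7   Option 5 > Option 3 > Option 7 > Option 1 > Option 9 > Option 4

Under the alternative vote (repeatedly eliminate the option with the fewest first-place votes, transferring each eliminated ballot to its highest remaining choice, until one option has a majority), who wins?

Round 1: Option 4 9, Option 5 7, Option 1 4, Option 7 2, Option 3 1, Option 9 0. Option 9 has the fewest and is eliminated.
Round 2: Option 4 9, Option 5 7, Option 1 4, Option 7 2, Option 3 1. Option 3 has the fewest and is eliminated.
Round 3: Option 4 9, Option 5 7, Option 1 5, Option 7 2. Option 7 has the fewest and is eliminated.
Round 4: Option 4 9, Option 5 9, Option 1 5. Option 1 has the fewest and is eliminated.
Round 5: Option 4 14, Option 5 9. Option 4 has a majority.

Option 4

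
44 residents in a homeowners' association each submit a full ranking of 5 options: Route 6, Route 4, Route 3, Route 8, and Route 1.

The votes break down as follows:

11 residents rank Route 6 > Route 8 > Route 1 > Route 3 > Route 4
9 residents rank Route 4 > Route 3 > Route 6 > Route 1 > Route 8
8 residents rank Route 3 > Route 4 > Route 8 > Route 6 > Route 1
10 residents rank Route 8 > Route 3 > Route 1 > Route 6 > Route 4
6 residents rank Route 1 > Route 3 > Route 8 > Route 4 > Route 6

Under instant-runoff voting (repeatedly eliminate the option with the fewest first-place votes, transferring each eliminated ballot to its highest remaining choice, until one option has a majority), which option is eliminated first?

Route 1

Round 1: Route 6 11, Route 8 10, Route 4 9, Route 3 8, Route 1 6. Route 1 has the fewest and is eliminated.
Round 2: Route 3 14, Route 6 11, Route 8 10, Route 4 9. Route 4 has the fewest and is eliminated.
Round 3: Route 3 23, Route 6 11, Route 8 10. Route 3 has a majority.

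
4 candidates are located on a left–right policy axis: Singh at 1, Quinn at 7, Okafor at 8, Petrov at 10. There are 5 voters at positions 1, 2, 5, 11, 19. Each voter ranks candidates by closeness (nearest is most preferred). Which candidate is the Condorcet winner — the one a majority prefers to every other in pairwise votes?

With single-peaked preferences on a line, the Condorcet winner is the candidate closest to the median voter.
The median voter (position 5) is closest to Quinn at 7.
Check: Quinn vs Singh — voters closer to Quinn: 3 of 5.

Quinn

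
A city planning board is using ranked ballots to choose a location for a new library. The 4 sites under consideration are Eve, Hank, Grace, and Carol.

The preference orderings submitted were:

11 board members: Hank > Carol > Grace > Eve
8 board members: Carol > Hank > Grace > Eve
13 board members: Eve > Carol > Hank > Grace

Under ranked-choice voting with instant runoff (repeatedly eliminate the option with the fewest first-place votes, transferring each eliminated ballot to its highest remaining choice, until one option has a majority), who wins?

Hank

Round 1: Eve 13, Hank 11, Carol 8, Grace 0. Grace has the fewest and is eliminated.
Round 2: Eve 13, Hank 11, Carol 8. Carol has the fewest and is eliminated.
Round 3: Hank 19, Eve 13. Hank has a majority.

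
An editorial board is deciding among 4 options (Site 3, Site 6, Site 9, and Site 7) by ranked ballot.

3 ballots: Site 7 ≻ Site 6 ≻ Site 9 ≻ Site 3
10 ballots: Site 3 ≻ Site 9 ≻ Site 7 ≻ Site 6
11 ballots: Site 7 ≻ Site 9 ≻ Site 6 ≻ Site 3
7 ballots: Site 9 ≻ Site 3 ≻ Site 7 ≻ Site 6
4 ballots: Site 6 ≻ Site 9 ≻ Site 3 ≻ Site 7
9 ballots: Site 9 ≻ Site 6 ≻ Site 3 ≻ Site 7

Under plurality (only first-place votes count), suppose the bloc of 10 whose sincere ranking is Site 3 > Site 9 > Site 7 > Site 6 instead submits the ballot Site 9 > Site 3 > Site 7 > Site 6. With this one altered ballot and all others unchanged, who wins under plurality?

First-place totals with the altered ballot: Site 3 0, Site 6 4, Site 9 26, Site 7 14.
The winner is unchanged: still Site 9.

Site 9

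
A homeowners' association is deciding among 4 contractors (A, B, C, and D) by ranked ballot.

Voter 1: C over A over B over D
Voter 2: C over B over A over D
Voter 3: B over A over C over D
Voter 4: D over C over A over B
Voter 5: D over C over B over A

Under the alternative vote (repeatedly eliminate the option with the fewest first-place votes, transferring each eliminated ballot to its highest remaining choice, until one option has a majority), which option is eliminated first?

Round 1: C 2, D 2, B 1, A 0. A has the fewest and is eliminated.
Round 2: C 2, D 2, B 1. B has the fewest and is eliminated.
Round 3: C 3, D 2. C has a majority.

A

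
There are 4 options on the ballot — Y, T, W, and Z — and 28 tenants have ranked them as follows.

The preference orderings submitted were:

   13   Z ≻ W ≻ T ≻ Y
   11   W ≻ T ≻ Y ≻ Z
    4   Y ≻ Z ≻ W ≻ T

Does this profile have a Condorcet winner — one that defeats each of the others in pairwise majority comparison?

Head-to-head results (28 voters total):
Y vs T: T wins 24–4.
Y vs W: W wins 24–4.
Y vs Z: Y wins 15–13.
T vs W: W wins 28–0.
T vs Z: Z wins 17–11.
W vs Z: Z wins 17–11.
No candidate beats all others: Y beats Z beats T beats Y, a majority cycle.

No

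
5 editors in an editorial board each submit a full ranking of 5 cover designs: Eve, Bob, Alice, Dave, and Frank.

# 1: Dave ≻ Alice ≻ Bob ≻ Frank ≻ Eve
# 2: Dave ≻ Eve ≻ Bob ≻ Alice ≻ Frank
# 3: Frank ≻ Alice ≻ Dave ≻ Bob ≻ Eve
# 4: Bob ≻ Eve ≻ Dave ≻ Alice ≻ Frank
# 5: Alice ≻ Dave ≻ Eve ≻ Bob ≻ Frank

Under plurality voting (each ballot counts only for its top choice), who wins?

First-place vote totals:
  Eve: 0
  Bob: 1
  Alice: 1
  Dave: 2
  Frank: 1
Dave has the most first-place votes.

Dave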